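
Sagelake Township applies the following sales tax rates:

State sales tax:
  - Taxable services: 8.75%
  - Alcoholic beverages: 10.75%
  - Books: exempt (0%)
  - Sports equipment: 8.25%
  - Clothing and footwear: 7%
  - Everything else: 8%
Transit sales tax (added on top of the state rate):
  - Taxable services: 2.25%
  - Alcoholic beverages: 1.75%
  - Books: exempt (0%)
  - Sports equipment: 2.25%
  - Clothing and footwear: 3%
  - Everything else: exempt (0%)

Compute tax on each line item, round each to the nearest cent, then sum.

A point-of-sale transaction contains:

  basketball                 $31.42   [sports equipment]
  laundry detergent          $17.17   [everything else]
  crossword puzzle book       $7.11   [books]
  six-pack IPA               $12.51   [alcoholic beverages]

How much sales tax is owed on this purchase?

$6.23

Basketball $31.42: sports equipment → 8.25% + 2.25% transit = 10.5% → $3.30
Laundry detergent $17.17: everything else → 8% + 0% transit = 8% → $1.37
Crossword puzzle book $7.11: books → 0% + 0% transit = 0% → $0.00
Six-pack IPA $12.51: alcoholic beverages → 10.75% + 1.75% transit = 12.5% → $1.56
Total tax = $3.30 + $1.37 + $1.56 = $6.23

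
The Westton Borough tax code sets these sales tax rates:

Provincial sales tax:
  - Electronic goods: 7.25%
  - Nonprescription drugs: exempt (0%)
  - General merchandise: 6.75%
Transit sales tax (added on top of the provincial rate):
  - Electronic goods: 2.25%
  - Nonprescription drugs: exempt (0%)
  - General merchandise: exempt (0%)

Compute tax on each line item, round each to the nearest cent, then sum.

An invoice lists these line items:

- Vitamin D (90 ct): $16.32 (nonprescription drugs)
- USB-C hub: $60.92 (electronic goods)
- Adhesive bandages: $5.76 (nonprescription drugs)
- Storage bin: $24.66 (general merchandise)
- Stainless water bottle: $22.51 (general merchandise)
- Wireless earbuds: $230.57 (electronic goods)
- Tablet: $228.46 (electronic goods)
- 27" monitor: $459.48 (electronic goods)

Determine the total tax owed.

$96.22

Vitamin D (90 ct) $16.32: nonprescription drugs → 0% + 0% transit = 0% → $0.00
USB-C hub $60.92: electronic goods → 7.25% + 2.25% transit = 9.5% → $5.79
Adhesive bandages $5.76: nonprescription drugs → 0% + 0% transit = 0% → $0.00
Storage bin $24.66: general merchandise → 6.75% + 0% transit = 6.75% → $1.66
Stainless water bottle $22.51: general merchandise → 6.75% + 0% transit = 6.75% → $1.52
Wireless earbuds $230.57: electronic goods → 7.25% + 2.25% transit = 9.5% → $21.90
Tablet $228.46: electronic goods → 7.25% + 2.25% transit = 9.5% → $21.70
27" monitor $459.48: electronic goods → 7.25% + 2.25% transit = 9.5% → $43.65
Total tax = $5.79 + $1.66 + $1.52 + $21.90 + $21.70 + $43.65 = $96.22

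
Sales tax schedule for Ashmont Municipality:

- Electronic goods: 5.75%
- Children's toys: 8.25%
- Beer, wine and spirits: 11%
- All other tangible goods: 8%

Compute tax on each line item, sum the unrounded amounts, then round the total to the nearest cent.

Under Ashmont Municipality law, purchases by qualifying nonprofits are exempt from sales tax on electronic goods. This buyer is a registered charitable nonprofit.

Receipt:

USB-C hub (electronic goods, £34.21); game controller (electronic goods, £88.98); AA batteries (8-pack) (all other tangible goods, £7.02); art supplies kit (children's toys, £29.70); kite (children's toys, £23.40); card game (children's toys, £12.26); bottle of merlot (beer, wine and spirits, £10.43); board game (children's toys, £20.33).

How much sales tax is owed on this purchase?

USB-C hub £34.21: electronic goods, buyer-exempt → 0% → £0.00
Game controller £88.98: electronic goods, buyer-exempt → 0% → £0.00
AA batteries (8-pack) £7.02: all other tangible goods → 8% → £0.5616
Art supplies kit £29.70: children's toys → 8.25% → £2.45025
Kite £23.40: children's toys → 8.25% → £1.9305
Card game £12.26: children's toys → 8.25% → £1.01145
Bottle of merlot £10.43: beer, wine and spirits → 11% → £1.1473
Board game £20.33: children's toys → 8.25% → £1.677225
Unrounded tax sum = £8.778325 → £8.78

£8.78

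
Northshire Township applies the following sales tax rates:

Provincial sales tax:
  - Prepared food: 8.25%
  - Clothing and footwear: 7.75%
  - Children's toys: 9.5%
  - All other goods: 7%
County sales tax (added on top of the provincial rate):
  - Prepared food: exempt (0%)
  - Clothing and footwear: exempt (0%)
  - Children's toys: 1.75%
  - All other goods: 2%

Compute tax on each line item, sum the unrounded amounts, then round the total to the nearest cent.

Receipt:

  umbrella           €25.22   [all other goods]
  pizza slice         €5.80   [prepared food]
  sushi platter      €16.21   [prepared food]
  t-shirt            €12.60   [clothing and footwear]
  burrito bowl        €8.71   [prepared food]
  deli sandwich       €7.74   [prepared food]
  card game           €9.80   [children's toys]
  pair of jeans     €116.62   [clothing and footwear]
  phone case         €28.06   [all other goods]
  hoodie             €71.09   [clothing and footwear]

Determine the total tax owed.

Umbrella €25.22: all other goods → 7% + 2% county = 9% → €2.2698
Pizza slice €5.80: prepared food → 8.25% + 0% county = 8.25% → €0.4785
Sushi platter €16.21: prepared food → 8.25% + 0% county = 8.25% → €1.337325
T-shirt €12.60: clothing and footwear → 7.75% + 0% county = 7.75% → €0.9765
Burrito bowl €8.71: prepared food → 8.25% + 0% county = 8.25% → €0.718575
Deli sandwich €7.74: prepared food → 8.25% + 0% county = 8.25% → €0.63855
Card game €9.80: children's toys → 9.5% + 1.75% county = 11.25% → €1.1025
Pair of jeans €116.62: clothing and footwear → 7.75% + 0% county = 7.75% → €9.03805
Phone case €28.06: all other goods → 7% + 2% county = 9% → €2.5254
Hoodie €71.09: clothing and footwear → 7.75% + 0% county = 7.75% → €5.509475
Unrounded tax sum = €24.594675 → €24.59

€24.59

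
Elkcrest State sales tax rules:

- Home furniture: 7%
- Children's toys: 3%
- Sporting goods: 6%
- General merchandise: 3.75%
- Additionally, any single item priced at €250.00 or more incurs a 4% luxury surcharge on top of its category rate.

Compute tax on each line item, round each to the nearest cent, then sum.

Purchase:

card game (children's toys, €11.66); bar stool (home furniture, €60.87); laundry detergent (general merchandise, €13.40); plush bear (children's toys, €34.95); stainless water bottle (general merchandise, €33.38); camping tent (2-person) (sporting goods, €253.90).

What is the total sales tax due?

€32.80

Card game €11.66: children's toys → 3% → €0.35
Bar stool €60.87: home furniture → 7% → €4.26
Laundry detergent €13.40: general merchandise → 3.75% → €0.50
Plush bear €34.95: children's toys → 3% → €1.05
Stainless water bottle €33.38: general merchandise → 3.75% → €1.25
Camping tent (2-person) €253.90: sporting goods → 6% + 4% surcharge = 10% → €25.39
Total tax = €0.35 + €4.26 + €0.50 + €1.05 + €1.25 + €25.39 = €32.80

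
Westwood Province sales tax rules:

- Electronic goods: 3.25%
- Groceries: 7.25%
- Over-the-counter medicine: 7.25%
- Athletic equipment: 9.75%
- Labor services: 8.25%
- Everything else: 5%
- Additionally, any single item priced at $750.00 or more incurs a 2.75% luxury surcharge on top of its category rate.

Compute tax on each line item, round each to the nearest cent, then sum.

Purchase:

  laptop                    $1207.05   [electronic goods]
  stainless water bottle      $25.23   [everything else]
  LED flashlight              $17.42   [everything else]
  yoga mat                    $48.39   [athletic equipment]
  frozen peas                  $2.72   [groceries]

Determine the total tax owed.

Laptop $1207.05: electronic goods → 3.25% + 2.75% surcharge = 6% → $72.42
Stainless water bottle $25.23: everything else → 5% → $1.26
LED flashlight $17.42: everything else → 5% → $0.87
Yoga mat $48.39: athletic equipment → 9.75% → $4.72
Frozen peas $2.72: groceries → 7.25% → $0.20
Total tax = $72.42 + $1.26 + $0.87 + $4.72 + $0.20 = $79.47

$79.47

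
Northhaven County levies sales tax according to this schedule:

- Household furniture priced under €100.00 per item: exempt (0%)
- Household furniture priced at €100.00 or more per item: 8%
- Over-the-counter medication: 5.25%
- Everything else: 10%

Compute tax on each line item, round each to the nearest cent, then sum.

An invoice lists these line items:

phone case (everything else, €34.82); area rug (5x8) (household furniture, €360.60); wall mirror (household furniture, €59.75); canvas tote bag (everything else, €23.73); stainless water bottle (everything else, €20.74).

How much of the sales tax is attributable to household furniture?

€28.85

Area rug (5x8) €360.60: household furniture, €100.00 or more → 8% → €28.85
Wall mirror €59.75: household furniture, under €100.00 → 0% → €0.00
Tax on household furniture = €28.85 + €0.00 = €28.85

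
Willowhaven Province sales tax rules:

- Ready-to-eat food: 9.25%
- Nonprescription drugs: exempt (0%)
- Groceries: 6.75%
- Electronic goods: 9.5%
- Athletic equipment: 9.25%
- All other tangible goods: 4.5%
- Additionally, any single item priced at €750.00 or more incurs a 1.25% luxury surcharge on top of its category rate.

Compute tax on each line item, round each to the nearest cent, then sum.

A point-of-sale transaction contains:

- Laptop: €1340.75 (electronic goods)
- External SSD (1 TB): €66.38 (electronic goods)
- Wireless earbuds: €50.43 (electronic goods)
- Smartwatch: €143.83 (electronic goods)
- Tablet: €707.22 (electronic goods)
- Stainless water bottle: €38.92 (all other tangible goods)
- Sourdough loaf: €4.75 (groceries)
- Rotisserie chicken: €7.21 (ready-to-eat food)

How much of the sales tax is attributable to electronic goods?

€236.08

Laptop €1340.75: electronic goods → 9.5% + 1.25% surcharge = 10.75% → €144.13
External SSD (1 TB) €66.38: electronic goods → 9.5% → €6.31
Wireless earbuds €50.43: electronic goods → 9.5% → €4.79
Smartwatch €143.83: electronic goods → 9.5% → €13.66
Tablet €707.22: electronic goods → 9.5% → €67.19
Tax on electronic goods = €144.13 + €6.31 + €4.79 + €13.66 + €67.19 = €236.08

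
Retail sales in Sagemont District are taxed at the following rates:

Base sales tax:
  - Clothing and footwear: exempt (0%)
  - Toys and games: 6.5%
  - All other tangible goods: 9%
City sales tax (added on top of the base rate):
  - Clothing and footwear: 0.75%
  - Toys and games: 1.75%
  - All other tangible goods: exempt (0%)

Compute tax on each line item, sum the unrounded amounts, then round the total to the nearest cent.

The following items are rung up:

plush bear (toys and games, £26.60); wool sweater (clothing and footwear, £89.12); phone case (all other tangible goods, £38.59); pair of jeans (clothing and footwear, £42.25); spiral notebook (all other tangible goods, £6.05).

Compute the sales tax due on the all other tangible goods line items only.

Phone case £38.59: all other tangible goods → 9% + 0% city = 9% → £3.4731
Spiral notebook £6.05: all other tangible goods → 9% + 0% city = 9% → £0.5445
Tax on all other tangible goods: unrounded sum = £4.0176 → £4.02

£4.02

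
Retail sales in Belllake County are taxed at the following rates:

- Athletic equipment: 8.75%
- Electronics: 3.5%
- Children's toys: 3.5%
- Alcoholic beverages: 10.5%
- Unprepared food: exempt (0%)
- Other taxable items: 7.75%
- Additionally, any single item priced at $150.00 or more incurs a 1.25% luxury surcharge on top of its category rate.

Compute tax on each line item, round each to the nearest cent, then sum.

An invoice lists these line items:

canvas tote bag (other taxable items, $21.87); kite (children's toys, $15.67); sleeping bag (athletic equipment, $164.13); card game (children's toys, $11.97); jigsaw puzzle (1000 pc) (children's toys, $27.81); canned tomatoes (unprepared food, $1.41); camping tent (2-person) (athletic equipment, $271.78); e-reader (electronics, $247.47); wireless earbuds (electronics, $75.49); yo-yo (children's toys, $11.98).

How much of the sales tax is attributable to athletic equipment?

Sleeping bag $164.13: athletic equipment → 8.75% + 1.25% surcharge = 10% → $16.41
Camping tent (2-person) $271.78: athletic equipment → 8.75% + 1.25% surcharge = 10% → $27.18
Tax on athletic equipment = $16.41 + $27.18 = $43.59

$43.59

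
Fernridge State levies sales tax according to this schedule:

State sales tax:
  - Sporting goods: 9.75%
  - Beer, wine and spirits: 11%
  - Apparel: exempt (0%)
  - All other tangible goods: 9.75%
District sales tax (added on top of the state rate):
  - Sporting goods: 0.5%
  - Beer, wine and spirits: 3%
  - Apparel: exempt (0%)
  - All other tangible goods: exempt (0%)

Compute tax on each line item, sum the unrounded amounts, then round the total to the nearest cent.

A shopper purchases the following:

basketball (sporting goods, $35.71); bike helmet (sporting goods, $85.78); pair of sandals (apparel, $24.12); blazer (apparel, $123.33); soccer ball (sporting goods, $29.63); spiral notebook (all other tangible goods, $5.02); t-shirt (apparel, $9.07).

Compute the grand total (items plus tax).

$328.64

Basketball $35.71: sporting goods → 9.75% + 0.5% district = 10.25% → $3.660275
Bike helmet $85.78: sporting goods → 9.75% + 0.5% district = 10.25% → $8.79245
Pair of sandals $24.12: apparel → 0% + 0% district = 0% → $0.00
Blazer $123.33: apparel → 0% + 0% district = 0% → $0.00
Soccer ball $29.63: sporting goods → 9.75% + 0.5% district = 10.25% → $3.037075
Spiral notebook $5.02: all other tangible goods → 9.75% + 0% district = 9.75% → $0.48945
T-shirt $9.07: apparel → 0% + 0% district = 0% → $0.00
Subtotal = $312.66; unrounded tax = $15.97925 → $15.98; total due = $328.64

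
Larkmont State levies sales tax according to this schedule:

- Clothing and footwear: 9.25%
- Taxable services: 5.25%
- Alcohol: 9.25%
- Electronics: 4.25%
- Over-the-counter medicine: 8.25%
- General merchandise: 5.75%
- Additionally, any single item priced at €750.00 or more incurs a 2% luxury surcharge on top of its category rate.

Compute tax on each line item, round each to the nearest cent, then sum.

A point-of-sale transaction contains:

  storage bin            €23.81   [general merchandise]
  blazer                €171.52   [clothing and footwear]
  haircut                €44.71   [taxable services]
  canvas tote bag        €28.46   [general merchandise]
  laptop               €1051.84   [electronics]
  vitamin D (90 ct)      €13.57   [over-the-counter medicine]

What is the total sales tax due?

Storage bin €23.81: general merchandise → 5.75% → €1.37
Blazer €171.52: clothing and footwear → 9.25% → €15.87
Haircut €44.71: taxable services → 5.25% → €2.35
Canvas tote bag €28.46: general merchandise → 5.75% → €1.64
Laptop €1051.84: electronics → 4.25% + 2% surcharge = 6.25% → €65.74
Vitamin D (90 ct) €13.57: over-the-counter medicine → 8.25% → €1.12
Total tax = €1.37 + €15.87 + €2.35 + €1.64 + €65.74 + €1.12 = €88.09

€88.09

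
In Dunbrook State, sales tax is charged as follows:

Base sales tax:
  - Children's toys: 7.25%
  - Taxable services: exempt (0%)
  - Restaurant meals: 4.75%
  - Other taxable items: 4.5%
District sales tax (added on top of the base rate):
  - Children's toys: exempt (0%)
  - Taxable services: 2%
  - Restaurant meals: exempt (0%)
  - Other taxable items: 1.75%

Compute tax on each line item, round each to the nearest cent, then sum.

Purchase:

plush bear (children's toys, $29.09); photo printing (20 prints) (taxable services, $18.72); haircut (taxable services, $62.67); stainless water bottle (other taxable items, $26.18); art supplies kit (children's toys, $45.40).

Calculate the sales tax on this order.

Plush bear $29.09: children's toys → 7.25% + 0% district = 7.25% → $2.11
Photo printing (20 prints) $18.72: taxable services → 0% + 2% district = 2% → $0.37
Haircut $62.67: taxable services → 0% + 2% district = 2% → $1.25
Stainless water bottle $26.18: other taxable items → 4.5% + 1.75% district = 6.25% → $1.64
Art supplies kit $45.40: children's toys → 7.25% + 0% district = 7.25% → $3.29
Total tax = $2.11 + $0.37 + $1.25 + $1.64 + $3.29 = $8.66

$8.66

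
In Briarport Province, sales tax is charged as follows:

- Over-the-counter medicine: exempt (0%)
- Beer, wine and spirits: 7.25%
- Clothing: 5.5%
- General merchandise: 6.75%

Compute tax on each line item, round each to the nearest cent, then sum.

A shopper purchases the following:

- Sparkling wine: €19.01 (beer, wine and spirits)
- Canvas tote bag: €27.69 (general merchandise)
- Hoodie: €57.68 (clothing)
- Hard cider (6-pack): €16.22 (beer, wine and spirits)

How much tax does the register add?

€7.60

Sparkling wine €19.01: beer, wine and spirits → 7.25% → €1.38
Canvas tote bag €27.69: general merchandise → 6.75% → €1.87
Hoodie €57.68: clothing → 5.5% → €3.17
Hard cider (6-pack) €16.22: beer, wine and spirits → 7.25% → €1.18
Total tax = €1.38 + €1.87 + €3.17 + €1.18 = €7.60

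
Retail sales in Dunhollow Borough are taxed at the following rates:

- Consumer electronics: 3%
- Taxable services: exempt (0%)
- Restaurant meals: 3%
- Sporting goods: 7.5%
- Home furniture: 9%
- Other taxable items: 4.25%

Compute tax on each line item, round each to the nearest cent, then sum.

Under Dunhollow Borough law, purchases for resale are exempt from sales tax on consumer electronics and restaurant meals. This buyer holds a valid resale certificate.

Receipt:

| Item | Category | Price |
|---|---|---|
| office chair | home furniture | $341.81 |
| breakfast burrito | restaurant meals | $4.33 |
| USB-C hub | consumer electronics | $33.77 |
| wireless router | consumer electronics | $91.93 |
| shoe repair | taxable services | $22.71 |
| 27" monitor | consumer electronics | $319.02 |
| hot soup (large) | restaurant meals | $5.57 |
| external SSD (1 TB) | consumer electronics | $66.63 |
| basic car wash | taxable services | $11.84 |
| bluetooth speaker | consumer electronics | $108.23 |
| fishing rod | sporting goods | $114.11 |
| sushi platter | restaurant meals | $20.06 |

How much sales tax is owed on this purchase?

$39.32

Office chair $341.81: home furniture → 9% → $30.76
Breakfast burrito $4.33: restaurant meals, buyer-exempt → 0% → $0.00
USB-C hub $33.77: consumer electronics, buyer-exempt → 0% → $0.00
Wireless router $91.93: consumer electronics, buyer-exempt → 0% → $0.00
Shoe repair $22.71: taxable services → 0% → $0.00
27" monitor $319.02: consumer electronics, buyer-exempt → 0% → $0.00
Hot soup (large) $5.57: restaurant meals, buyer-exempt → 0% → $0.00
External SSD (1 TB) $66.63: consumer electronics, buyer-exempt → 0% → $0.00
Basic car wash $11.84: taxable services → 0% → $0.00
Bluetooth speaker $108.23: consumer electronics, buyer-exempt → 0% → $0.00
Fishing rod $114.11: sporting goods → 7.5% → $8.56
Sushi platter $20.06: restaurant meals, buyer-exempt → 0% → $0.00
Total tax = $30.76 + $8.56 = $39.32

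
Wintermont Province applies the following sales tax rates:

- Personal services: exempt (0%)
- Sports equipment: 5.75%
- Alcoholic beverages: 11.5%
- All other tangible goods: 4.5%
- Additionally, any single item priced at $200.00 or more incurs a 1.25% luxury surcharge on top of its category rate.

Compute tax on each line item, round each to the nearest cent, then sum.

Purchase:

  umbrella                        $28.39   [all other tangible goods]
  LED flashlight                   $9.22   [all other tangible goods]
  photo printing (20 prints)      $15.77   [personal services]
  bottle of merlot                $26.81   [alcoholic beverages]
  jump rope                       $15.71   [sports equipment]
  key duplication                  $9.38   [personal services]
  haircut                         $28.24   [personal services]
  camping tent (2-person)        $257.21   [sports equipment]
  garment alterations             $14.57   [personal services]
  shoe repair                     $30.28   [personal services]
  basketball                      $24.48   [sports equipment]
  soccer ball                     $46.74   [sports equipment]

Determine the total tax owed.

Umbrella $28.39: all other tangible goods → 4.5% → $1.28
LED flashlight $9.22: all other tangible goods → 4.5% → $0.41
Photo printing (20 prints) $15.77: personal services → 0% → $0.00
Bottle of merlot $26.81: alcoholic beverages → 11.5% → $3.08
Jump rope $15.71: sports equipment → 5.75% → $0.90
Key duplication $9.38: personal services → 0% → $0.00
Haircut $28.24: personal services → 0% → $0.00
Camping tent (2-person) $257.21: sports equipment → 5.75% + 1.25% surcharge = 7% → $18.00
Garment alterations $14.57: personal services → 0% → $0.00
Shoe repair $30.28: personal services → 0% → $0.00
Basketball $24.48: sports equipment → 5.75% → $1.41
Soccer ball $46.74: sports equipment → 5.75% → $2.69
Total tax = $1.28 + $0.41 + $3.08 + $0.90 + $18.00 + $1.41 + $2.69 = $27.77

$27.77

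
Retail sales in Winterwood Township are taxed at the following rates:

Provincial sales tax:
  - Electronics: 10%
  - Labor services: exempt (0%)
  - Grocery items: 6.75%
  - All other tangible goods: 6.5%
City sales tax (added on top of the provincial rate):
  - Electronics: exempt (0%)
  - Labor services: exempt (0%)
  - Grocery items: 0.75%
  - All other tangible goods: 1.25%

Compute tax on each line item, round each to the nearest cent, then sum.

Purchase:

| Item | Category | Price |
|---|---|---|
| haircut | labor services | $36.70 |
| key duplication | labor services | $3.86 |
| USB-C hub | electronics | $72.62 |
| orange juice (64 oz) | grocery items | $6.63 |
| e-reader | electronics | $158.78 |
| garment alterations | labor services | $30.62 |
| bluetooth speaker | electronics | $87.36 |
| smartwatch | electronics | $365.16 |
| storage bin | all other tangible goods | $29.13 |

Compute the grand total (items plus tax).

$862.02

Haircut $36.70: labor services → 0% + 0% city = 0% → $0.00
Key duplication $3.86: labor services → 0% + 0% city = 0% → $0.00
USB-C hub $72.62: electronics → 10% + 0% city = 10% → $7.26
Orange juice (64 oz) $6.63: grocery items → 6.75% + 0.75% city = 7.5% → $0.50
E-reader $158.78: electronics → 10% + 0% city = 10% → $15.88
Garment alterations $30.62: labor services → 0% + 0% city = 0% → $0.00
Bluetooth speaker $87.36: electronics → 10% + 0% city = 10% → $8.74
Smartwatch $365.16: electronics → 10% + 0% city = 10% → $36.52
Storage bin $29.13: all other tangible goods → 6.5% + 1.25% city = 7.75% → $2.26
Subtotal = $790.86; tax = $71.16; total due = $862.02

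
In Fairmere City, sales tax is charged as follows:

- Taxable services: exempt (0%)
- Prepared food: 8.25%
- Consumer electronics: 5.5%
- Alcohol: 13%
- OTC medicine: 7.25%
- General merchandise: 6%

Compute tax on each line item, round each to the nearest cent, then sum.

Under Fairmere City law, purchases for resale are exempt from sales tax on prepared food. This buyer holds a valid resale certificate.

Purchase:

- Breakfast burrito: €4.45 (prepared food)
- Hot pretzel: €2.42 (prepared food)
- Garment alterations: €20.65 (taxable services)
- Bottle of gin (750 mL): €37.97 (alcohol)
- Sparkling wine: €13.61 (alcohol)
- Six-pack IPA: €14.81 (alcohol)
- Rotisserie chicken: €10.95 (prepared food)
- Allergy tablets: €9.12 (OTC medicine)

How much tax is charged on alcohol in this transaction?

€8.64

Bottle of gin (750 mL) €37.97: alcohol → 13% → €4.94
Sparkling wine €13.61: alcohol → 13% → €1.77
Six-pack IPA €14.81: alcohol → 13% → €1.93
Tax on alcohol = €4.94 + €1.77 + €1.93 = €8.64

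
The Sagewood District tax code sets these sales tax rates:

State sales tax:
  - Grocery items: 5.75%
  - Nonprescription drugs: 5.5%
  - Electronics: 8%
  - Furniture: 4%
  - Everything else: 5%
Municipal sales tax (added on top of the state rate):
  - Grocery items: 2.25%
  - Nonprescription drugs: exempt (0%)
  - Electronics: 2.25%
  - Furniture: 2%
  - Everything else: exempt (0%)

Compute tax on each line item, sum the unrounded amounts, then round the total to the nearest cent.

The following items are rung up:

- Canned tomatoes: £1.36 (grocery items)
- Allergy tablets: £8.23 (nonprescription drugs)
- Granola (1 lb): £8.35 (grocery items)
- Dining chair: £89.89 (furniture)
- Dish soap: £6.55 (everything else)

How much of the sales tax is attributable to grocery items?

Canned tomatoes £1.36: grocery items → 5.75% + 2.25% municipal = 8% → £0.1088
Granola (1 lb) £8.35: grocery items → 5.75% + 2.25% municipal = 8% → £0.668
Tax on grocery items: unrounded sum = £0.7768 → £0.78

£0.78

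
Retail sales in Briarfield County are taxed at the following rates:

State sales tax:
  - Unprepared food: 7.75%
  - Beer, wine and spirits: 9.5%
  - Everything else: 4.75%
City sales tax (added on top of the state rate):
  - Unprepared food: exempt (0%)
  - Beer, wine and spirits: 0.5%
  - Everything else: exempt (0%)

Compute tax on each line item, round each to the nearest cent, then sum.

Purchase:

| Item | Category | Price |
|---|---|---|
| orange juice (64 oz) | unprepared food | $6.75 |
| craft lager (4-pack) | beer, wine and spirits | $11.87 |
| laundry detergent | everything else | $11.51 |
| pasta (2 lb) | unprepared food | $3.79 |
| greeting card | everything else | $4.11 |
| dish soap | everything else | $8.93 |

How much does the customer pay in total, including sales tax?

$50.13

Orange juice (64 oz) $6.75: unprepared food → 7.75% + 0% city = 7.75% → $0.52
Craft lager (4-pack) $11.87: beer, wine and spirits → 9.5% + 0.5% city = 10% → $1.19
Laundry detergent $11.51: everything else → 4.75% + 0% city = 4.75% → $0.55
Pasta (2 lb) $3.79: unprepared food → 7.75% + 0% city = 7.75% → $0.29
Greeting card $4.11: everything else → 4.75% + 0% city = 4.75% → $0.20
Dish soap $8.93: everything else → 4.75% + 0% city = 4.75% → $0.42
Subtotal = $46.96; tax = $3.17; total due = $50.13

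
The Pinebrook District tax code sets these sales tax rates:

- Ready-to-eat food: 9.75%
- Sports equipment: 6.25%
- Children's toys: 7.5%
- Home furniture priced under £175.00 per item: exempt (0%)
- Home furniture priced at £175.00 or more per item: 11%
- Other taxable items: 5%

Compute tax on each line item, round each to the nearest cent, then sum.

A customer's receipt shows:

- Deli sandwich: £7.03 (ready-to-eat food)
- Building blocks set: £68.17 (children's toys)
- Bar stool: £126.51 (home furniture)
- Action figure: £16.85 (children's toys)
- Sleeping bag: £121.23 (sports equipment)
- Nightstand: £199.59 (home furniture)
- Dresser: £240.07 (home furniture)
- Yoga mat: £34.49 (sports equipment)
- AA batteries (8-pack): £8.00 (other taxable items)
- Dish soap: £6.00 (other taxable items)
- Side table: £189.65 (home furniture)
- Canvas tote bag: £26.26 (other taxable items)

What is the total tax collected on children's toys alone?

£6.37

Building blocks set £68.17: children's toys → 7.5% → £5.11
Action figure £16.85: children's toys → 7.5% → £1.26
Tax on children's toys = £5.11 + £1.26 = £6.37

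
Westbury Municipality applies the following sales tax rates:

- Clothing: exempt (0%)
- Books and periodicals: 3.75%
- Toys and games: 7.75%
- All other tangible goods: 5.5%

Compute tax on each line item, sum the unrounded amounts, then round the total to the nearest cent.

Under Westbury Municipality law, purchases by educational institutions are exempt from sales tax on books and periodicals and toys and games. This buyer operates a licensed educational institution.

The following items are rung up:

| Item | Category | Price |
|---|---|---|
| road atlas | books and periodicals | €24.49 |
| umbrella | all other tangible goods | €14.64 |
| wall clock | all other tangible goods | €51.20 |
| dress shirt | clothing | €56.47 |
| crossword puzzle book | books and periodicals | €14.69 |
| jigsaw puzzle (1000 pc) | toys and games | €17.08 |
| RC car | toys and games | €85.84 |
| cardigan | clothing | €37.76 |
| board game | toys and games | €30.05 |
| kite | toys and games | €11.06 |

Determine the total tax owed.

€3.62

Road atlas €24.49: books and periodicals, buyer-exempt → 0% → €0.00
Umbrella €14.64: all other tangible goods → 5.5% → €0.8052
Wall clock €51.20: all other tangible goods → 5.5% → €2.816
Dress shirt €56.47: clothing → 0% → €0.00
Crossword puzzle book €14.69: books and periodicals, buyer-exempt → 0% → €0.00
Jigsaw puzzle (1000 pc) €17.08: toys and games, buyer-exempt → 0% → €0.00
RC car €85.84: toys and games, buyer-exempt → 0% → €0.00
Cardigan €37.76: clothing → 0% → €0.00
Board game €30.05: toys and games, buyer-exempt → 0% → €0.00
Kite €11.06: toys and games, buyer-exempt → 0% → €0.00
Unrounded tax sum = €3.6212 → €3.62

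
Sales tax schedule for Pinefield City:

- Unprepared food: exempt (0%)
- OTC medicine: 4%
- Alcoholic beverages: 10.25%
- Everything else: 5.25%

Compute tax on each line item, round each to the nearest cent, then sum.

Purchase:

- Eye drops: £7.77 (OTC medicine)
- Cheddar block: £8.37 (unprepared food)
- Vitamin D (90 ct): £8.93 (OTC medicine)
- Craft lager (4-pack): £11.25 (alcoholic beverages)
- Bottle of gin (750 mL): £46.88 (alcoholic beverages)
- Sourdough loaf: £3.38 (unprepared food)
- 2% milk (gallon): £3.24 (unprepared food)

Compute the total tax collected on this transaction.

£6.63

Eye drops £7.77: OTC medicine → 4% → £0.31
Cheddar block £8.37: unprepared food → 0% → £0.00
Vitamin D (90 ct) £8.93: OTC medicine → 4% → £0.36
Craft lager (4-pack) £11.25: alcoholic beverages → 10.25% → £1.15
Bottle of gin (750 mL) £46.88: alcoholic beverages → 10.25% → £4.81
Sourdough loaf £3.38: unprepared food → 0% → £0.00
2% milk (gallon) £3.24: unprepared food → 0% → £0.00
Total tax = £0.31 + £0.36 + £1.15 + £4.81 = £6.63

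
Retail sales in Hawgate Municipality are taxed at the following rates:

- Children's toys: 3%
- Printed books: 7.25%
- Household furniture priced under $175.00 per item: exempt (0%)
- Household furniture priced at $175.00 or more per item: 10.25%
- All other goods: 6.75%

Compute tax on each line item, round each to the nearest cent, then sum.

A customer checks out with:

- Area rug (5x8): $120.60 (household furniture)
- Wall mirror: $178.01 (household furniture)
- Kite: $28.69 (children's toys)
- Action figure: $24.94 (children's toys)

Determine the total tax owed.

Area rug (5x8) $120.60: household furniture, under $175.00 → 0% → $0.00
Wall mirror $178.01: household furniture, $175.00 or more → 10.25% → $18.25
Kite $28.69: children's toys → 3% → $0.86
Action figure $24.94: children's toys → 3% → $0.75
Total tax = $18.25 + $0.86 + $0.75 = $19.86

$19.86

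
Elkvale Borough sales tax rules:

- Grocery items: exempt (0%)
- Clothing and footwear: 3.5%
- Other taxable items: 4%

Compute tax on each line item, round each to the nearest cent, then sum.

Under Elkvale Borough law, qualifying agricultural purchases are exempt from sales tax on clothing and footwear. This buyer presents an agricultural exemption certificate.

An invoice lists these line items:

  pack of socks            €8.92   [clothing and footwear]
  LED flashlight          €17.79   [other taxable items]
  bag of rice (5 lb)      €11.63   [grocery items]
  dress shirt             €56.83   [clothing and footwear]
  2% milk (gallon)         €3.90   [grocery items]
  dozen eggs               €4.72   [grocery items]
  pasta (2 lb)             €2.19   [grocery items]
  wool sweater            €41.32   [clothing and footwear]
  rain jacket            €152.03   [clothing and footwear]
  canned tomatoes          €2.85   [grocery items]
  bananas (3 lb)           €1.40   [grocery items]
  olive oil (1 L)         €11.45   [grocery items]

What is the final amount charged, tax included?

€315.74

Pack of socks €8.92: clothing and footwear, buyer-exempt → 0% → €0.00
LED flashlight €17.79: other taxable items → 4% → €0.71
Bag of rice (5 lb) €11.63: grocery items → 0% → €0.00
Dress shirt €56.83: clothing and footwear, buyer-exempt → 0% → €0.00
2% milk (gallon) €3.90: grocery items → 0% → €0.00
Dozen eggs €4.72: grocery items → 0% → €0.00
Pasta (2 lb) €2.19: grocery items → 0% → €0.00
Wool sweater €41.32: clothing and footwear, buyer-exempt → 0% → €0.00
Rain jacket €152.03: clothing and footwear, buyer-exempt → 0% → €0.00
Canned tomatoes €2.85: grocery items → 0% → €0.00
Bananas (3 lb) €1.40: grocery items → 0% → €0.00
Olive oil (1 L) €11.45: grocery items → 0% → €0.00
Subtotal = €315.03; tax = €0.71; total due = €315.74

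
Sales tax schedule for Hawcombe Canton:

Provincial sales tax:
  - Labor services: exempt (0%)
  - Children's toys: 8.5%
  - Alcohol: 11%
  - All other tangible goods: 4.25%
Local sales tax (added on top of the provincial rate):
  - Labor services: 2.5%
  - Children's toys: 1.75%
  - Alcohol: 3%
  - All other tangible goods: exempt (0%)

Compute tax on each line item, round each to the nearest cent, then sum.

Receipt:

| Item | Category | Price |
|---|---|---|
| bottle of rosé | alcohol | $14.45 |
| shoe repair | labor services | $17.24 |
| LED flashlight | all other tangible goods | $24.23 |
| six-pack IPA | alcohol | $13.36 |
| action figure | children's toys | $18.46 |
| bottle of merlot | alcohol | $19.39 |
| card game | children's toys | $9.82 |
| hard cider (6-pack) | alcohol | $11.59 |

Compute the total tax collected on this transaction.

$12.58

Bottle of rosé $14.45: alcohol → 11% + 3% local = 14% → $2.02
Shoe repair $17.24: labor services → 0% + 2.5% local = 2.5% → $0.43
LED flashlight $24.23: all other tangible goods → 4.25% + 0% local = 4.25% → $1.03
Six-pack IPA $13.36: alcohol → 11% + 3% local = 14% → $1.87
Action figure $18.46: children's toys → 8.5% + 1.75% local = 10.25% → $1.89
Bottle of merlot $19.39: alcohol → 11% + 3% local = 14% → $2.71
Card game $9.82: children's toys → 8.5% + 1.75% local = 10.25% → $1.01
Hard cider (6-pack) $11.59: alcohol → 11% + 3% local = 14% → $1.62
Total tax = $2.02 + $0.43 + $1.03 + $1.87 + $1.89 + $2.71 + $1.01 + $1.62 = $12.58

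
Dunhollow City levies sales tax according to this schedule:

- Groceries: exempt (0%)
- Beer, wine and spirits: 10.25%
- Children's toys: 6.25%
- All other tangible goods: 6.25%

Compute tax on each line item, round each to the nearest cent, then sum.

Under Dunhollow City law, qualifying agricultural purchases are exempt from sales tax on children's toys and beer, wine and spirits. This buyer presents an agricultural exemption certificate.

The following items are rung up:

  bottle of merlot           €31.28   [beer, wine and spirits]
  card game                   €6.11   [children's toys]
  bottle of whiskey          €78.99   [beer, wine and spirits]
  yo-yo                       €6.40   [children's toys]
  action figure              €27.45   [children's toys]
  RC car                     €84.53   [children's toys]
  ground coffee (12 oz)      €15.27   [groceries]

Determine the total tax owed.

€0.00

Bottle of merlot €31.28: beer, wine and spirits, buyer-exempt → 0% → €0.00
Card game €6.11: children's toys, buyer-exempt → 0% → €0.00
Bottle of whiskey €78.99: beer, wine and spirits, buyer-exempt → 0% → €0.00
Yo-yo €6.40: children's toys, buyer-exempt → 0% → €0.00
Action figure €27.45: children's toys, buyer-exempt → 0% → €0.00
RC car €84.53: children's toys, buyer-exempt → 0% → €0.00
Ground coffee (12 oz) €15.27: groceries → 0% → €0.00
Total tax = €0.00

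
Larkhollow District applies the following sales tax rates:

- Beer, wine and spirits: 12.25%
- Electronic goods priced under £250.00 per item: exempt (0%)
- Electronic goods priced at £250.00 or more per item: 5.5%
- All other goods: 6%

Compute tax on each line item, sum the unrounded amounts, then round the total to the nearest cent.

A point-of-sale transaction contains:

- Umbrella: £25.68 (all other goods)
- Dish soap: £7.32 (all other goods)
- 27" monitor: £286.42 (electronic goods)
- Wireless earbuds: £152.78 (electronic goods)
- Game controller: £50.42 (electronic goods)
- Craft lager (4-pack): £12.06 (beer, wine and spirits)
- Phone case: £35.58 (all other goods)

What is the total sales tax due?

Umbrella £25.68: all other goods → 6% → £1.5408
Dish soap £7.32: all other goods → 6% → £0.4392
27" monitor £286.42: electronic goods, £250.00 or more → 5.5% → £15.7531
Wireless earbuds £152.78: electronic goods, under £250.00 → 0% → £0.00
Game controller £50.42: electronic goods, under £250.00 → 0% → £0.00
Craft lager (4-pack) £12.06: beer, wine and spirits → 12.25% → £1.47735
Phone case £35.58: all other goods → 6% → £2.1348
Unrounded tax sum = £21.34525 → £21.35

£21.35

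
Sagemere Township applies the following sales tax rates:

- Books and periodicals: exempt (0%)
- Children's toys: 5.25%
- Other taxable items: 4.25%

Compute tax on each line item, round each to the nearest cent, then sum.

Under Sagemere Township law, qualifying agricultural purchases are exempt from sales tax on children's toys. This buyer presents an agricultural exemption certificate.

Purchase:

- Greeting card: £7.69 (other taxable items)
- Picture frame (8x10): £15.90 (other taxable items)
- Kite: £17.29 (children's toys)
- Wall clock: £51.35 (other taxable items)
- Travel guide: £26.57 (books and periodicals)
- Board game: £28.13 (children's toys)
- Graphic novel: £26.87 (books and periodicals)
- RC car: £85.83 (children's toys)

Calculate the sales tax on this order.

Greeting card £7.69: other taxable items → 4.25% → £0.33
Picture frame (8x10) £15.90: other taxable items → 4.25% → £0.68
Kite £17.29: children's toys, buyer-exempt → 0% → £0.00
Wall clock £51.35: other taxable items → 4.25% → £2.18
Travel guide £26.57: books and periodicals → 0% → £0.00
Board game £28.13: children's toys, buyer-exempt → 0% → £0.00
Graphic novel £26.87: books and periodicals → 0% → £0.00
RC car £85.83: children's toys, buyer-exempt → 0% → £0.00
Total tax = £0.33 + £0.68 + £2.18 = £3.19

£3.19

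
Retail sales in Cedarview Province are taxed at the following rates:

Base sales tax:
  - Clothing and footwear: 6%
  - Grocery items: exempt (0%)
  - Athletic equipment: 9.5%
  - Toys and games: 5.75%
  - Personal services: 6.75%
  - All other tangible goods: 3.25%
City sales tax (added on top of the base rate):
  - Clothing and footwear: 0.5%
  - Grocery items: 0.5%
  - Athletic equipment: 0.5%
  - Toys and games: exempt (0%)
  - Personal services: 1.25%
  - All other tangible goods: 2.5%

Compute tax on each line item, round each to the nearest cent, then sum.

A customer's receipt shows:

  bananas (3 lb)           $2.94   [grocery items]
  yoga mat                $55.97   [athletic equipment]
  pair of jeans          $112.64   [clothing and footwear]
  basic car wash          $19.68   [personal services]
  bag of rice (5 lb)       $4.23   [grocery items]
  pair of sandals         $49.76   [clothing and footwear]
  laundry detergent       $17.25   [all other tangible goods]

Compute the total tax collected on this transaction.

$18.74

Bananas (3 lb) $2.94: grocery items → 0% + 0.5% city = 0.5% → $0.01
Yoga mat $55.97: athletic equipment → 9.5% + 0.5% city = 10% → $5.60
Pair of jeans $112.64: clothing and footwear → 6% + 0.5% city = 6.5% → $7.32
Basic car wash $19.68: personal services → 6.75% + 1.25% city = 8% → $1.57
Bag of rice (5 lb) $4.23: grocery items → 0% + 0.5% city = 0.5% → $0.02
Pair of sandals $49.76: clothing and footwear → 6% + 0.5% city = 6.5% → $3.23
Laundry detergent $17.25: all other tangible goods → 3.25% + 2.5% city = 5.75% → $0.99
Total tax = $0.01 + $5.60 + $7.32 + $1.57 + $0.02 + $3.23 + $0.99 = $18.74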